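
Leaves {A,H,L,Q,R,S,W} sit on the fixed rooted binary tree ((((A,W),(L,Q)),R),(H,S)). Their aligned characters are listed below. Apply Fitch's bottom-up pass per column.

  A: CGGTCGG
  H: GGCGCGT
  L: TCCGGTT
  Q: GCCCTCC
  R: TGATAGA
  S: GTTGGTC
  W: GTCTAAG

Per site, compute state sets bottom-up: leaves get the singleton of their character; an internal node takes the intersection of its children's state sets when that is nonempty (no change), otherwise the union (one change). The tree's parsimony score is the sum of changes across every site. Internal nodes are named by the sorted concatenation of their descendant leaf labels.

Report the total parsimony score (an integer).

site 0, node AW: A={C} ∪ W={G} → {C,G} (+1)
site 0, node LQ: L={T} ∪ Q={G} → {G,T} (+1)
site 0, node ALQW: AW={C,G} ∩ LQ={G,T} → {G} (+0)
site 0, node ALQRW: ALQW={G} ∪ R={T} → {G,T} (+1)
site 0, node HS: H={G} ∩ S={G} → {G} (+0)
site 0, node AHLQRSW: ALQRW={G,T} ∩ HS={G} → {G} (+0)
site 1, node AW: A={G} ∪ W={T} → {G,T} (+1)
site 1, node LQ: L={C} ∩ Q={C} → {C} (+0)
site 1, node ALQW: AW={G,T} ∪ LQ={C} → {C,G,T} (+1)
site 1, node ALQRW: ALQW={C,G,T} ∩ R={G} → {G} (+0)
site 1, node HS: H={G} ∪ S={T} → {G,T} (+1)
site 1, node AHLQRSW: ALQRW={G} ∩ HS={G,T} → {G} (+0)
site 2, node AW: A={G} ∪ W={C} → {C,G} (+1)
site 2, node LQ: L={C} ∩ Q={C} → {C} (+0)
site 2, node ALQW: AW={C,G} ∩ LQ={C} → {C} (+0)
site 2, node ALQRW: ALQW={C} ∪ R={A} → {A,C} (+1)
site 2, node HS: H={C} ∪ S={T} → {C,T} (+1)
site 2, node AHLQRSW: ALQRW={A,C} ∩ HS={C,T} → {C} (+0)
site 3, node AW: A={T} ∩ W={T} → {T} (+0)
site 3, node LQ: L={G} ∪ Q={C} → {C,G} (+1)
site 3, node ALQW: AW={T} ∪ LQ={C,G} → {C,G,T} (+1)
site 3, node ALQRW: ALQW={C,G,T} ∩ R={T} → {T} (+0)
site 3, node HS: H={G} ∩ S={G} → {G} (+0)
site 3, node AHLQRSW: ALQRW={T} ∪ HS={G} → {G,T} (+1)
site 4, node AW: A={C} ∪ W={A} → {A,C} (+1)
site 4, node LQ: L={G} ∪ Q={T} → {G,T} (+1)
site 4, node ALQW: AW={A,C} ∪ LQ={G,T} → {A,C,G,T} (+1)
site 4, node ALQRW: ALQW={A,C,G,T} ∩ R={A} → {A} (+0)
site 4, node HS: H={C} ∪ S={G} → {C,G} (+1)
site 4, node AHLQRSW: ALQRW={A} ∪ HS={C,G} → {A,C,G} (+1)
site 5, node AW: A={G} ∪ W={A} → {A,G} (+1)
site 5, node LQ: L={T} ∪ Q={C} → {C,T} (+1)
site 5, node ALQW: AW={A,G} ∪ LQ={C,T} → {A,C,G,T} (+1)
site 5, node ALQRW: ALQW={A,C,G,T} ∩ R={G} → {G} (+0)
site 5, node HS: H={G} ∪ S={T} → {G,T} (+1)
site 5, node AHLQRSW: ALQRW={G} ∩ HS={G,T} → {G} (+0)
site 6, node AW: A={G} ∩ W={G} → {G} (+0)
site 6, node LQ: L={T} ∪ Q={C} → {C,T} (+1)
site 6, node ALQW: AW={G} ∪ LQ={C,T} → {C,G,T} (+1)
site 6, node ALQRW: ALQW={C,G,T} ∪ R={A} → {A,C,G,T} (+1)
site 6, node HS: H={T} ∪ S={C} → {C,T} (+1)
site 6, node AHLQRSW: ALQRW={A,C,G,T} ∩ HS={C,T} → {C,T} (+0)
per-site changes: [3, 3, 3, 3, 5, 4, 4]; total = 25

25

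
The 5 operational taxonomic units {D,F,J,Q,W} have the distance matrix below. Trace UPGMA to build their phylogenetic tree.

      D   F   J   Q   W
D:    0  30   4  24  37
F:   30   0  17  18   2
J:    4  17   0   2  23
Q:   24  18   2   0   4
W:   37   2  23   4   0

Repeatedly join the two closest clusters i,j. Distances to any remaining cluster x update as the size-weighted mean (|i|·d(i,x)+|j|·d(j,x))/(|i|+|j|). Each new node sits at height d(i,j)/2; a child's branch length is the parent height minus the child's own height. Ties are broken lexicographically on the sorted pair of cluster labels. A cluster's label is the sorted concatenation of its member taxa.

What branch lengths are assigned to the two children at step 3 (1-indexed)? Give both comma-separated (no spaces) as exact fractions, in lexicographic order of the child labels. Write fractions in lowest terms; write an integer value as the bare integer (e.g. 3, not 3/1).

7,6

1. join F+W (d=2) ⇒ FW; edges |F|=1, |W|=1
  updated: d(D,FW)=67/2, d(FW,J)=20, d(FW,Q)=11
2. join J+Q (d=2) ⇒ JQ; edges |J|=1, |Q|=1
  updated: d(D,JQ)=14, d(FW,JQ)=31/2
3. join D+JQ (d=14) ⇒ DJQ; edges |D|=7, |JQ|=6
  updated: d(DJQ,FW)=43/2
4. join DJQ+FW (d=43/2) ⇒ DFJQW; edges |DJQ|=15/4, |FW|=39/4
final tree: ((D:7,(J:1,Q:1):6):15/4,(F:1,W:1):39/4)
total length: 61/2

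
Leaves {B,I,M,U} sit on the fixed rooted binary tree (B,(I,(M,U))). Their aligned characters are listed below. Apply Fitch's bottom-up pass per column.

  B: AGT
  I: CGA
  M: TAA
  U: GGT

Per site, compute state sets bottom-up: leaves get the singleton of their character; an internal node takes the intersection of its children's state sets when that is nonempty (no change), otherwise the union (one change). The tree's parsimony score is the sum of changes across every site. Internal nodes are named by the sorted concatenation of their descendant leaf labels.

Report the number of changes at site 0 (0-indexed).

site 0, node MU: M={T} ∪ U={G} → {G,T} (+1)
site 0, node IMU: I={C} ∪ MU={G,T} → {C,G,T} (+1)
site 0, node BIMU: B={A} ∪ IMU={C,G,T} → {A,C,G,T} (+1)
site 1, node MU: M={A} ∪ U={G} → {A,G} (+1)
site 1, node IMU: I={G} ∩ MU={A,G} → {G} (+0)
site 1, node BIMU: B={G} ∩ IMU={G} → {G} (+0)
site 2, node MU: M={A} ∪ U={T} → {A,T} (+1)
site 2, node IMU: I={A} ∩ MU={A,T} → {A} (+0)
site 2, node BIMU: B={T} ∪ IMU={A} → {A,T} (+1)
per-site changes: [3, 1, 2]; total = 6

3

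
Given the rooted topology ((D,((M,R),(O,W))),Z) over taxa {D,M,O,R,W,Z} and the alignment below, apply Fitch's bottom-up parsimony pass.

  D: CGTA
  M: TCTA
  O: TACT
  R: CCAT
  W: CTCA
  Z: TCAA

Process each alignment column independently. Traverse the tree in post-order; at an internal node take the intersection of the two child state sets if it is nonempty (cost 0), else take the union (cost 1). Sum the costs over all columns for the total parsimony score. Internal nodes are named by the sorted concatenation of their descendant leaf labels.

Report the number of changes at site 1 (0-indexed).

3

[col 0] MR: children M:{T}, R:{C} ∪→ {C,T}; cost 1
[col 0] OW: children O:{T}, W:{C} ∪→ {C,T}; cost 1
[col 0] MORW: children MR:{C,T}, OW:{C,T} ∩→ {C,T}; cost 0
[col 0] DMORW: children D:{C}, MORW:{C,T} ∩→ {C}; cost 0
[col 0] DMORWZ: children DMORW:{C}, Z:{T} ∪→ {C,T}; cost 1
[col 1] MR: children M:{C}, R:{C} ∩→ {C}; cost 0
[col 1] OW: children O:{A}, W:{T} ∪→ {A,T}; cost 1
[col 1] MORW: children MR:{C}, OW:{A,T} ∪→ {A,C,T}; cost 1
[col 1] DMORW: children D:{G}, MORW:{A,C,T} ∪→ {A,C,G,T}; cost 1
[col 1] DMORWZ: children DMORW:{A,C,G,T}, Z:{C} ∩→ {C}; cost 0
[col 2] MR: children M:{T}, R:{A} ∪→ {A,T}; cost 1
[col 2] OW: children O:{C}, W:{C} ∩→ {C}; cost 0
[col 2] MORW: children MR:{A,T}, OW:{C} ∪→ {A,C,T}; cost 1
[col 2] DMORW: children D:{T}, MORW:{A,C,T} ∩→ {T}; cost 0
[col 2] DMORWZ: children DMORW:{T}, Z:{A} ∪→ {A,T}; cost 1
[col 3] MR: children M:{A}, R:{T} ∪→ {A,T}; cost 1
[col 3] OW: children O:{T}, W:{A} ∪→ {A,T}; cost 1
[col 3] MORW: children MR:{A,T}, OW:{A,T} ∩→ {A,T}; cost 0
[col 3] DMORW: children D:{A}, MORW:{A,T} ∩→ {A}; cost 0
[col 3] DMORWZ: children DMORW:{A}, Z:{A} ∩→ {A}; cost 0
per-site changes: [3, 3, 3, 2]; total = 11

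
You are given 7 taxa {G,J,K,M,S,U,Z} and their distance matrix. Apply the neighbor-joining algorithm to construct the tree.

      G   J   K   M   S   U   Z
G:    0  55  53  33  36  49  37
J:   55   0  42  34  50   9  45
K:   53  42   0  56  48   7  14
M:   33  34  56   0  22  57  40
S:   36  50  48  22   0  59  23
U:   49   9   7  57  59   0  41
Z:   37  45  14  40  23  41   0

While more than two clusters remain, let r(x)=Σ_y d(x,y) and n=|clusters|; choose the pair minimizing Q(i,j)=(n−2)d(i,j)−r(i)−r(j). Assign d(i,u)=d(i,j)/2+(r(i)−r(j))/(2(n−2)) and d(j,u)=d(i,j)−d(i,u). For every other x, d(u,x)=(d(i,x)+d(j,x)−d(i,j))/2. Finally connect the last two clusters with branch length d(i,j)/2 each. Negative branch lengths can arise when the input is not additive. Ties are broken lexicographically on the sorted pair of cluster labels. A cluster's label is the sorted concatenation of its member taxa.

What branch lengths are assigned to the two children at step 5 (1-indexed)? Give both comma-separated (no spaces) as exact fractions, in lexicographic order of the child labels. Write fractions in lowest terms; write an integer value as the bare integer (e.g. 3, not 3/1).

1. join J+U (d=9, Q=-412) ⇒ JU; edges |J|=29/5, |U|=16/5
  updated: d(G,JU)=95/2, d(JU,K)=20, d(JU,M)=41, d(JU,S)=50, d(JU,Z)=77/2
2. join JU+K (d=20, Q=-308) ⇒ JKU; edges |JU|=43/4, |K|=37/4
  updated: d(G,JKU)=161/4, d(JKU,M)=77/2, d(JKU,S)=39, d(JKU,Z)=65/4
3. join JKU+Z (d=65/4, Q=-403/2) ⇒ JKUZ; edges |JKU|=133/12, |Z|=31/6
  updated: d(G,JKUZ)=61/2, d(JKUZ,M)=249/8, d(JKUZ,S)=183/8
4. join G+JKUZ (d=61/2, Q=-123) ⇒ GJKUZ; edges |G|=19, |JKUZ|=23/2
  updated: d(GJKUZ,M)=269/16, d(GJKUZ,S)=227/16
5. join GJKUZ+M (d=269/16, Q=-53) ⇒ GJKMUZ; edges |GJKUZ|=9/2, |M|=197/16
  updated: d(GJKMUZ,S)=155/16
6. join GJKMUZ+S (d=155/16) ⇒ GJKMSUZ; edges |GJKMUZ|=155/32, |S|=155/32
final tree: (((G:19,(((J:29/5,U:16/5):43/4,K:37/4):133/12,Z:31/6):23/2):9/2,M:197/16):155/32,S:155/32)
total length: 409/4

9/2,197/16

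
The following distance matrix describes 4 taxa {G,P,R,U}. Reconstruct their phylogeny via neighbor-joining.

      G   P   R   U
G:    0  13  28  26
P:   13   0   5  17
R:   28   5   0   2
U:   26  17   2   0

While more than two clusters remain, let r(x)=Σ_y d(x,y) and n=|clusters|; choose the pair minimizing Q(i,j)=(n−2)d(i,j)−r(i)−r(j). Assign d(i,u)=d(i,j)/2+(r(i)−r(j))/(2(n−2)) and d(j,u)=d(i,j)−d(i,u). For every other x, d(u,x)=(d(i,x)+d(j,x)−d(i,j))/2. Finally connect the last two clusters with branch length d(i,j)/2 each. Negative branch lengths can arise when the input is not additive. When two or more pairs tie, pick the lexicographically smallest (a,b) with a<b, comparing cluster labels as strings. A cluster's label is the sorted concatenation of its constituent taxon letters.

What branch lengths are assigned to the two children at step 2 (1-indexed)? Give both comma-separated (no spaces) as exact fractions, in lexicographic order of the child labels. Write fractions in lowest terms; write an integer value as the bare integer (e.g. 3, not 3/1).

23/2,-3/2

1. join G+P (d=13, Q=-76) ⇒ GP; edges |G|=29/2, |P|=-3/2
  updated: d(GP,R)=10, d(GP,U)=15
2. join GP+R (d=10, Q=-27) ⇒ GPR; edges |GP|=23/2, |R|=-3/2
  updated: d(GPR,U)=7/2
3. join GPR+U (d=7/2) ⇒ GPRU; edges |GPR|=7/4, |U|=7/4
final tree: (((G:29/2,P:-3/2):23/2,R:-3/2):7/4,U:7/4)
total length: 53/2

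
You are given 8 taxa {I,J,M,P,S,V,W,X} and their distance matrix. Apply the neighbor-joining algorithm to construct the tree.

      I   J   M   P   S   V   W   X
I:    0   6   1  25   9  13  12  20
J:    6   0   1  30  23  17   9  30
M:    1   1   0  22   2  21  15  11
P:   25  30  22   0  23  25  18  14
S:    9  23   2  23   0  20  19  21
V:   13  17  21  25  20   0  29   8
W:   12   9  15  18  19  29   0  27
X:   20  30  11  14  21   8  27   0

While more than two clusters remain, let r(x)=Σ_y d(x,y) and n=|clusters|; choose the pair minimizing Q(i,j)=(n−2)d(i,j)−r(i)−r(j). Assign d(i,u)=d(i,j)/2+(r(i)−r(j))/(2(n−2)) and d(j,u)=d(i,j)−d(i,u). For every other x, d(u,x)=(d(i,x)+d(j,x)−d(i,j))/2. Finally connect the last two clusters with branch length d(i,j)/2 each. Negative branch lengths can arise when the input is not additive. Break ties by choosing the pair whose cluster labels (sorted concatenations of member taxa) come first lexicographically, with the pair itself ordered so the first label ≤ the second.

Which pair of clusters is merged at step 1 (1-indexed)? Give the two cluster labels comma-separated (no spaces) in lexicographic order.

1. join V+X (d=8, Q=-216) ⇒ VX; edges |V|=25/6, |X|=23/6
  updated: d(I,VX)=25/2, d(J,VX)=39/2, d(M,VX)=12, d(P,VX)=31/2, d(S,VX)=33/2, d(VX,W)=24
2. join P+VX (d=31/2, Q=-156) ⇒ PVX; edges |P|=111/10, |VX|=22/5
  updated: d(I,PVX)=11, d(J,PVX)=17, d(M,PVX)=37/4, d(PVX,S)=12, d(PVX,W)=53/4
3. join J+W (d=9, Q=-353/4) ⇒ JW; edges |J|=95/32, |W|=193/32
  updated: d(I,JW)=9/2, d(JW,M)=7/2, d(JW,PVX)=85/8, d(JW,S)=33/2
4. join M+S (d=2, Q=-197/4) ⇒ MS; edges |M|=-71/24, |S|=119/24
  updated: d(I,MS)=4, d(JW,MS)=9, d(MS,PVX)=77/8
5. join I+JW (d=9/2, Q=-277/8) ⇒ IJW; edges |I|=35/32, |JW|=109/32
  updated: d(IJW,MS)=17/4, d(IJW,PVX)=137/16
6. join IJW+MS (d=17/4, Q=-359/16) ⇒ IJMSW; edges |IJW|=51/32, |MS|=85/32
  updated: d(IJMSW,PVX)=223/32
7. join IJMSW+PVX (d=223/32) ⇒ IJMPSVWX; edges |IJMSW|=223/64, |PVX|=223/64
final tree: (((I:35/32,(J:95/32,W:193/32):109/32):51/32,(M:-71/24,S:119/24):85/32):223/64,(P:111/10,(V:25/6,X:23/6):22/5):223/64)
total length: 1607/32

V,X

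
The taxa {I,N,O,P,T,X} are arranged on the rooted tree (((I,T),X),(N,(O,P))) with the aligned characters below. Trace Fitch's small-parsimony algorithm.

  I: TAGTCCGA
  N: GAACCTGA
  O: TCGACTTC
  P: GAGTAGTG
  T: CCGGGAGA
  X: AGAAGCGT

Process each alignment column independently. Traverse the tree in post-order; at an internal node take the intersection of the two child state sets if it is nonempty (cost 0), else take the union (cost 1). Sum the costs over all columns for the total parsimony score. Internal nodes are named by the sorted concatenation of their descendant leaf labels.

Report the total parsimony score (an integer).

23

site 0, node IT: I={T} ∪ T={C} → {C,T} (+1)
site 0, node ITX: IT={C,T} ∪ X={A} → {A,C,T} (+1)
site 0, node OP: O={T} ∪ P={G} → {G,T} (+1)
site 0, node NOP: N={G} ∩ OP={G,T} → {G} (+0)
site 0, node INOPTX: ITX={A,C,T} ∪ NOP={G} → {A,C,G,T} (+1)
site 1, node IT: I={A} ∪ T={C} → {A,C} (+1)
site 1, node ITX: IT={A,C} ∪ X={G} → {A,C,G} (+1)
site 1, node OP: O={C} ∪ P={A} → {A,C} (+1)
site 1, node NOP: N={A} ∩ OP={A,C} → {A} (+0)
site 1, node INOPTX: ITX={A,C,G} ∩ NOP={A} → {A} (+0)
site 2, node IT: I={G} ∩ T={G} → {G} (+0)
site 2, node ITX: IT={G} ∪ X={A} → {A,G} (+1)
site 2, node OP: O={G} ∩ P={G} → {G} (+0)
site 2, node NOP: N={A} ∪ OP={G} → {A,G} (+1)
site 2, node INOPTX: ITX={A,G} ∩ NOP={A,G} → {A,G} (+0)
site 3, node IT: I={T} ∪ T={G} → {G,T} (+1)
site 3, node ITX: IT={G,T} ∪ X={A} → {A,G,T} (+1)
site 3, node OP: O={A} ∪ P={T} → {A,T} (+1)
site 3, node NOP: N={C} ∪ OP={A,T} → {A,C,T} (+1)
site 3, node INOPTX: ITX={A,G,T} ∩ NOP={A,C,T} → {A,T} (+0)
site 4, node IT: I={C} ∪ T={G} → {C,G} (+1)
site 4, node ITX: IT={C,G} ∩ X={G} → {G} (+0)
site 4, node OP: O={C} ∪ P={A} → {A,C} (+1)
site 4, node NOP: N={C} ∩ OP={A,C} → {C} (+0)
site 4, node INOPTX: ITX={G} ∪ NOP={C} → {C,G} (+1)
site 5, node IT: I={C} ∪ T={A} → {A,C} (+1)
site 5, node ITX: IT={A,C} ∩ X={C} → {C} (+0)
site 5, node OP: O={T} ∪ P={G} → {G,T} (+1)
site 5, node NOP: N={T} ∩ OP={G,T} → {T} (+0)
site 5, node INOPTX: ITX={C} ∪ NOP={T} → {C,T} (+1)
site 6, node IT: I={G} ∩ T={G} → {G} (+0)
site 6, node ITX: IT={G} ∩ X={G} → {G} (+0)
site 6, node OP: O={T} ∩ P={T} → {T} (+0)
site 6, node NOP: N={G} ∪ OP={T} → {G,T} (+1)
site 6, node INOPTX: ITX={G} ∩ NOP={G,T} → {G} (+0)
site 7, node IT: I={A} ∩ T={A} → {A} (+0)
site 7, node ITX: IT={A} ∪ X={T} → {A,T} (+1)
site 7, node OP: O={C} ∪ P={G} → {C,G} (+1)
site 7, node NOP: N={A} ∪ OP={C,G} → {A,C,G} (+1)
site 7, node INOPTX: ITX={A,T} ∩ NOP={A,C,G} → {A} (+0)
per-site changes: [4, 3, 2, 4, 3, 3, 1, 3]; total = 23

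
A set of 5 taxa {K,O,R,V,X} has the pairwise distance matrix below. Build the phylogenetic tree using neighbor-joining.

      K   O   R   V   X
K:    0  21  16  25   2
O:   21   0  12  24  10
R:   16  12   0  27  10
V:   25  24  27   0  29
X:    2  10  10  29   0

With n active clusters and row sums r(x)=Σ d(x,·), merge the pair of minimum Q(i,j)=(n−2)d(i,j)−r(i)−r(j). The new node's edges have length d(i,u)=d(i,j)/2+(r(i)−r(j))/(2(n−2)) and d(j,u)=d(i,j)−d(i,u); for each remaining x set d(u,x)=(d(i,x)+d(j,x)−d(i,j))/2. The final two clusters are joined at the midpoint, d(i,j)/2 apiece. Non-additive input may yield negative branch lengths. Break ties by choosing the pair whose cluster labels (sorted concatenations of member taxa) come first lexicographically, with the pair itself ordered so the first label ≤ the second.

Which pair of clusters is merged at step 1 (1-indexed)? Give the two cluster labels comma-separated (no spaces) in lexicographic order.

K,X

1. join K+X (d=2, Q=-109) ⇒ KX; edges |K|=19/6, |X|=-7/6
  updated: d(KX,O)=29/2, d(KX,R)=12, d(KX,V)=26
2. join KX+R (d=12, Q=-159/2) ⇒ KRX; edges |KX|=51/8, |R|=45/8
  updated: d(KRX,O)=29/4, d(KRX,V)=41/2
3. join KRX+O (d=29/4, Q=-207/4) ⇒ KORX; edges |KRX|=15/8, |O|=43/8
  updated: d(KORX,V)=149/8
4. join KORX+V (d=149/8) ⇒ KORVX; edges |KORX|=149/16, |V|=149/16
final tree: ((((K:19/6,X:-7/6):51/8,R:45/8):15/8,O:43/8):149/16,V:149/16)
total length: 319/8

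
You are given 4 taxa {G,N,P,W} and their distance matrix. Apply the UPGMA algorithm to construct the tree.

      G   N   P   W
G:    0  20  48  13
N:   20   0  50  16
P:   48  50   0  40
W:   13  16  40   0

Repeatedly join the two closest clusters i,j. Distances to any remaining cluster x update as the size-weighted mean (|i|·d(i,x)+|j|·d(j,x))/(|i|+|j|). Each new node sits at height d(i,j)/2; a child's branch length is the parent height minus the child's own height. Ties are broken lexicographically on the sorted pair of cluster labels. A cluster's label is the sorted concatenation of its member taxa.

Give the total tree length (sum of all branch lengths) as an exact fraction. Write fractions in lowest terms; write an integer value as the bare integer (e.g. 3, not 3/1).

iteration 1: select G,W (d=13); attach at lengths (13/2, 13/2); label the merged cluster GW
  updated: d(GW,N)=18, d(GW,P)=44
iteration 2: select GW,N (d=18); attach at lengths (5/2, 9); label the merged cluster GNW
  updated: d(GNW,P)=46
iteration 3: select GNW,P (d=46); attach at lengths (14, 23); label the merged cluster GNPW
final tree: (((G:13/2,W:13/2):5/2,N:9):14,P:23)
total length: 123/2

123/2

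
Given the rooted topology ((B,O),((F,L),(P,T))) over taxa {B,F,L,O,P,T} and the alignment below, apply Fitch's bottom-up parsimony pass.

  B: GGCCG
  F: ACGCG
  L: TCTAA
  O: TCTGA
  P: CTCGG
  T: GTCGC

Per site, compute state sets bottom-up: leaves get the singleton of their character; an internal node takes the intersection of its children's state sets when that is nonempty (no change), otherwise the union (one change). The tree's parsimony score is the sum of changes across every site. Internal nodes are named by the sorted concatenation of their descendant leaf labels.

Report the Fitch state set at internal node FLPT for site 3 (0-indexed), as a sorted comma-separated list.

A,C,G

site 0, node BO: B={G} ∪ O={T} → {G,T} (+1)
site 0, node FL: F={A} ∪ L={T} → {A,T} (+1)
site 0, node PT: P={C} ∪ T={G} → {C,G} (+1)
site 0, node FLPT: FL={A,T} ∪ PT={C,G} → {A,C,G,T} (+1)
site 0, node BFLOPT: BO={G,T} ∩ FLPT={A,C,G,T} → {G,T} (+0)
site 1, node BO: B={G} ∪ O={C} → {C,G} (+1)
site 1, node FL: F={C} ∩ L={C} → {C} (+0)
site 1, node PT: P={T} ∩ T={T} → {T} (+0)
site 1, node FLPT: FL={C} ∪ PT={T} → {C,T} (+1)
site 1, node BFLOPT: BO={C,G} ∩ FLPT={C,T} → {C} (+0)
site 2, node BO: B={C} ∪ O={T} → {C,T} (+1)
site 2, node FL: F={G} ∪ L={T} → {G,T} (+1)
site 2, node PT: P={C} ∩ T={C} → {C} (+0)
site 2, node FLPT: FL={G,T} ∪ PT={C} → {C,G,T} (+1)
site 2, node BFLOPT: BO={C,T} ∩ FLPT={C,G,T} → {C,T} (+0)
site 3, node BO: B={C} ∪ O={G} → {C,G} (+1)
site 3, node FL: F={C} ∪ L={A} → {A,C} (+1)
site 3, node PT: P={G} ∩ T={G} → {G} (+0)
site 3, node FLPT: FL={A,C} ∪ PT={G} → {A,C,G} (+1)
site 3, node BFLOPT: BO={C,G} ∩ FLPT={A,C,G} → {C,G} (+0)
site 4, node BO: B={G} ∪ O={A} → {A,G} (+1)
site 4, node FL: F={G} ∪ L={A} → {A,G} (+1)
site 4, node PT: P={G} ∪ T={C} → {C,G} (+1)
site 4, node FLPT: FL={A,G} ∩ PT={C,G} → {G} (+0)
site 4, node BFLOPT: BO={A,G} ∩ FLPT={G} → {G} (+0)
per-site changes: [4, 2, 3, 3, 3]; total = 15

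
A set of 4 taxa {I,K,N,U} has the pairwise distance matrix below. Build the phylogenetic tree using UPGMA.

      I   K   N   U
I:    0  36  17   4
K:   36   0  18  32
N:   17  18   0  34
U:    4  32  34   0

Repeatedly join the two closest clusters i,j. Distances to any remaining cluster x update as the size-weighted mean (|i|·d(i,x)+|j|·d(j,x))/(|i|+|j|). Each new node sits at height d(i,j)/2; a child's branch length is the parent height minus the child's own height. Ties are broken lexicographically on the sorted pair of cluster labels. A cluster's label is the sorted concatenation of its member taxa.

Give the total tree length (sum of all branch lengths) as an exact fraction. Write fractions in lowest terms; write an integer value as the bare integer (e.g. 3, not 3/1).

163/4

iteration 1: select I,U (d=4); attach at lengths (2, 2); label the merged cluster IU
  updated: d(IU,K)=34, d(IU,N)=51/2
iteration 2: select K,N (d=18); attach at lengths (9, 9); label the merged cluster KN
  updated: d(IU,KN)=119/4
iteration 3: select IU,KN (d=119/4); attach at lengths (103/8, 47/8); label the merged cluster IKNU
final tree: ((I:2,U:2):103/8,(K:9,N:9):47/8)
total length: 163/4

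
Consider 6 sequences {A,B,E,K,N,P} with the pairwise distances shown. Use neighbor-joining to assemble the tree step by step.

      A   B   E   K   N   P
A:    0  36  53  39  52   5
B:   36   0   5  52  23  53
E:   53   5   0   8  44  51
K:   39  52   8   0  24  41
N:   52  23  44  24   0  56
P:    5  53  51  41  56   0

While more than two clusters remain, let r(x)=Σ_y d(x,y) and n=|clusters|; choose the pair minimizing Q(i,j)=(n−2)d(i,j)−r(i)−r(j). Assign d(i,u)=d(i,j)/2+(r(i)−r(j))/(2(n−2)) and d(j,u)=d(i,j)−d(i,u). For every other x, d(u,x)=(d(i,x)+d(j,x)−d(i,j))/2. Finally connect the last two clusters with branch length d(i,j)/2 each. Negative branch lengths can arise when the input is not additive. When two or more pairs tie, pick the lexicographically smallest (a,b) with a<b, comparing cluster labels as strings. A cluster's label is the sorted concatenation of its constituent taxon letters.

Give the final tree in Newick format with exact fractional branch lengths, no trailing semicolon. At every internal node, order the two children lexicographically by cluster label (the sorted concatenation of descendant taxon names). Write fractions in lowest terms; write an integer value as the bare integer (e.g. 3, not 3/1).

((((A:-1/8,P:41/8):117/4,(B:61/12,E:-1/12):14):13/4,K:61/8):131/16,N:131/16)

step 1: merge (A,P) at d=5, Q=-371; branch lengths A→-1/8, P→41/8; new cluster AP
  updated: d(AP,B)=42, d(AP,E)=99/2, d(AP,K)=75/2, d(AP,N)=103/2
step 2: merge (B,E) at d=5, Q=-427/2; branch lengths B→61/12, E→-1/12; new cluster BE
  updated: d(AP,BE)=173/4, d(BE,K)=55/2, d(BE,N)=31
step 3: merge (AP,BE) at d=173/4, Q=-295/2; branch lengths AP→117/4, BE→14; new cluster ABEP
  updated: d(ABEP,K)=87/8, d(ABEP,N)=157/8
step 4: merge (ABEP,K) at d=87/8, Q=-109/2; branch lengths ABEP→13/4, K→61/8; new cluster ABEKP
  updated: d(ABEKP,N)=131/8
step 5: merge (ABEKP,N) at d=131/8; branch lengths ABEKP→131/16, N→131/16; new cluster ABEKNP
final tree: ((((A:-1/8,P:41/8):117/4,(B:61/12,E:-1/12):14):13/4,K:61/8):131/16,N:131/16)
total length: 161/2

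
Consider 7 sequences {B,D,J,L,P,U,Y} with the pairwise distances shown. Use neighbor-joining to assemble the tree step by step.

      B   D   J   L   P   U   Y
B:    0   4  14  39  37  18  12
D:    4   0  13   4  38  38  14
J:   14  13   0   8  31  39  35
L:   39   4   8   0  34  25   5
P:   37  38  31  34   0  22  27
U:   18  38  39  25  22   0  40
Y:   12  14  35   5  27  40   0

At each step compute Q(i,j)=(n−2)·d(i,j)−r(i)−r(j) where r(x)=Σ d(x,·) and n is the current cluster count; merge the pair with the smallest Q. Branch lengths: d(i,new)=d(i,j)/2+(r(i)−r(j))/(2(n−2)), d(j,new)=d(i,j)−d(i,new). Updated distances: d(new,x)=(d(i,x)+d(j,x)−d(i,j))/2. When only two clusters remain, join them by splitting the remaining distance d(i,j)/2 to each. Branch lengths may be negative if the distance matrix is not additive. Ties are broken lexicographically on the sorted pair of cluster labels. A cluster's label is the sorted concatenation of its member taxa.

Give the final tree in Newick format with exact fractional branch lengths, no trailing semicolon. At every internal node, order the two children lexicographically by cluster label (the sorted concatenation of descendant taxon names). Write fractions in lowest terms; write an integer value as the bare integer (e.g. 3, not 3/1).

(((B:3,D:1):25/8,J:67/8):33/16,((L:3/4,Y:17/4):35/6,(P:117/10,U:103/10):73/6):33/16)

1. join P+U (d=22, Q=-261) ⇒ PU; edges |P|=117/10, |U|=103/10
  updated: d(B,PU)=33/2, d(D,PU)=27, d(J,PU)=24, d(L,PU)=37/2, d(PU,Y)=45/2
2. join L+Y (d=5, Q=-143) ⇒ LY; edges |L|=3/4, |Y|=17/4
  updated: d(B,LY)=23, d(D,LY)=13/2, d(J,LY)=19, d(LY,PU)=18
3. join LY+PU (d=18, Q=-98) ⇒ LPUY; edges |LY|=35/6, |PU|=73/6
  updated: d(B,LPUY)=43/4, d(D,LPUY)=31/4, d(J,LPUY)=25/2
4. join B+D (d=4, Q=-91/2) ⇒ BD; edges |B|=3, |D|=1
  updated: d(BD,J)=23/2, d(BD,LPUY)=29/4
5. join BD+J (d=23/2, Q=-125/4) ⇒ BDJ; edges |BD|=25/8, |J|=67/8
  updated: d(BDJ,LPUY)=33/8
6. join BDJ+LPUY (d=33/8) ⇒ BDJLPUY; edges |BDJ|=33/16, |LPUY|=33/16
final tree: (((B:3,D:1):25/8,J:67/8):33/16,((L:3/4,Y:17/4):35/6,(P:117/10,U:103/10):73/6):33/16)
total length: 517/8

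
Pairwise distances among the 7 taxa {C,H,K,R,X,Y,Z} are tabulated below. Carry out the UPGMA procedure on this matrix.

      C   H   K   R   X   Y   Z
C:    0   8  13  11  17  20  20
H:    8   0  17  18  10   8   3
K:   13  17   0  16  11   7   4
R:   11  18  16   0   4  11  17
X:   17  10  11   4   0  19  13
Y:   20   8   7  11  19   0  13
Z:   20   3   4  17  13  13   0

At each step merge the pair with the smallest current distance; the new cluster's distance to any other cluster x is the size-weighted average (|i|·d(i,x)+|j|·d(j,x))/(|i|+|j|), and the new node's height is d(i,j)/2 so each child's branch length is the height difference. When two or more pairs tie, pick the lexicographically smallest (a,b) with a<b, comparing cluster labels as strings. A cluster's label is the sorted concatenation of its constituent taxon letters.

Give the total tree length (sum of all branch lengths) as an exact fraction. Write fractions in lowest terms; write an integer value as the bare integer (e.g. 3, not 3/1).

407/12

iteration 1: select H,Z (d=3); attach at lengths (3/2, 3/2); label the merged cluster HZ
  updated: d(C,HZ)=14, d(HZ,K)=21/2, d(HZ,R)=35/2, d(HZ,X)=23/2, d(HZ,Y)=21/2
iteration 2: select R,X (d=4); attach at lengths (2, 2); label the merged cluster RX
  updated: d(C,RX)=14, d(HZ,RX)=29/2, d(K,RX)=27/2, d(RX,Y)=15
iteration 3: select K,Y (d=7); attach at lengths (7/2, 7/2); label the merged cluster KY
  updated: d(C,KY)=33/2, d(HZ,KY)=21/2, d(KY,RX)=57/4
iteration 4: select HZ,KY (d=21/2); attach at lengths (15/4, 7/4); label the merged cluster HKYZ
  updated: d(C,HKYZ)=61/4, d(HKYZ,RX)=115/8
iteration 5: select C,RX (d=14); attach at lengths (7, 5); label the merged cluster CRX
  updated: d(CRX,HKYZ)=44/3
iteration 6: select CRX,HKYZ (d=44/3); attach at lengths (1/3, 25/12); label the merged cluster CHKRXYZ
final tree: ((C:7,(R:2,X:2):5):1/3,((H:3/2,Z:3/2):15/4,(K:7/2,Y:7/2):7/4):25/12)
total length: 407/12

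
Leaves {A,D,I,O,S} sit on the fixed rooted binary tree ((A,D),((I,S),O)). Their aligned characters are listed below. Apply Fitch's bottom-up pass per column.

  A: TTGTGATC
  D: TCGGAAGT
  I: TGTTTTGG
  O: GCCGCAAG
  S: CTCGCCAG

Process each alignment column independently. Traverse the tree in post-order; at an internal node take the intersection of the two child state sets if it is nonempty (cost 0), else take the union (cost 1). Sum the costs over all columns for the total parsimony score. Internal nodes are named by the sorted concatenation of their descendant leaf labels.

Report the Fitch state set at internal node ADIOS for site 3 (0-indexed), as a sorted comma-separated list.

G

AD@0: {T} ∩ {T} = {T} (intersection, +0)
IS@0: {T} ∪ {C} = {C,T} (union, +1)
IOS@0: {C,T} ∪ {G} = {C,G,T} (union, +1)
ADIOS@0: {T} ∩ {C,G,T} = {T} (intersection, +0)
AD@1: {T} ∪ {C} = {C,T} (union, +1)
IS@1: {G} ∪ {T} = {G,T} (union, +1)
IOS@1: {G,T} ∪ {C} = {C,G,T} (union, +1)
ADIOS@1: {C,T} ∩ {C,G,T} = {C,T} (intersection, +0)
AD@2: {G} ∩ {G} = {G} (intersection, +0)
IS@2: {T} ∪ {C} = {C,T} (union, +1)
IOS@2: {C,T} ∩ {C} = {C} (intersection, +0)
ADIOS@2: {G} ∪ {C} = {C,G} (union, +1)
AD@3: {T} ∪ {G} = {G,T} (union, +1)
IS@3: {T} ∪ {G} = {G,T} (union, +1)
IOS@3: {G,T} ∩ {G} = {G} (intersection, +0)
ADIOS@3: {G,T} ∩ {G} = {G} (intersection, +0)
AD@4: {G} ∪ {A} = {A,G} (union, +1)
IS@4: {T} ∪ {C} = {C,T} (union, +1)
IOS@4: {C,T} ∩ {C} = {C} (intersection, +0)
ADIOS@4: {A,G} ∪ {C} = {A,C,G} (union, +1)
AD@5: {A} ∩ {A} = {A} (intersection, +0)
IS@5: {T} ∪ {C} = {C,T} (union, +1)
IOS@5: {C,T} ∪ {A} = {A,C,T} (union, +1)
ADIOS@5: {A} ∩ {A,C,T} = {A} (intersection, +0)
AD@6: {T} ∪ {G} = {G,T} (union, +1)
IS@6: {G} ∪ {A} = {A,G} (union, +1)
IOS@6: {A,G} ∩ {A} = {A} (intersection, +0)
ADIOS@6: {G,T} ∪ {A} = {A,G,T} (union, +1)
AD@7: {C} ∪ {T} = {C,T} (union, +1)
IS@7: {G} ∩ {G} = {G} (intersection, +0)
IOS@7: {G} ∩ {G} = {G} (intersection, +0)
ADIOS@7: {C,T} ∪ {G} = {C,G,T} (union, +1)
per-site changes: [2, 3, 2, 2, 3, 2, 3, 2]; total = 19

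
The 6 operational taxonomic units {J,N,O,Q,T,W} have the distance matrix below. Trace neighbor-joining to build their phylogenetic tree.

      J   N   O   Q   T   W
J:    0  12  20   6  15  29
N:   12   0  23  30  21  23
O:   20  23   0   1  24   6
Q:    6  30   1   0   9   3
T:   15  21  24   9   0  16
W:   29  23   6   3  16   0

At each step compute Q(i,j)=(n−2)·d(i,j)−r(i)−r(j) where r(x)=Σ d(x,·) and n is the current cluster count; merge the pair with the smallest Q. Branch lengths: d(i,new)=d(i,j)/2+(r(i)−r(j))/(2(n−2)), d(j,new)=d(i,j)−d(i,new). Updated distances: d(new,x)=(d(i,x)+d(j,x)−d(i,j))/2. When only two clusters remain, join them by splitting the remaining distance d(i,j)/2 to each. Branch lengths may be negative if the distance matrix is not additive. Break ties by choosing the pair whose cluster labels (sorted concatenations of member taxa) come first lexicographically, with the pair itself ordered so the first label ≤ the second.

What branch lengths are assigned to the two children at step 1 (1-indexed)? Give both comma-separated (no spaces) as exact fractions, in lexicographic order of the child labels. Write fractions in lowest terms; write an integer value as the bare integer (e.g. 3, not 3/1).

step 1: merge (J,N) at d=12, Q=-143; branch lengths J→21/8, N→75/8; new cluster JN
  updated: d(JN,O)=31/2, d(JN,Q)=12, d(JN,T)=12, d(JN,W)=20
step 2: merge (JN,T) at d=12, Q=-169/2; branch lengths JN→23/4, T→25/4; new cluster JNT
  updated: d(JNT,O)=55/4, d(JNT,Q)=9/2, d(JNT,W)=12
step 3: merge (JNT,Q) at d=9/2, Q=-119/4; branch lengths JNT→123/16, Q→-51/16; new cluster JNQT
  updated: d(JNQT,O)=41/8, d(JNQT,W)=21/4
step 4: merge (JNQT,O) at d=41/8, Q=-131/8; branch lengths JNQT→35/16, O→47/16; new cluster JNOQT
  updated: d(JNOQT,W)=49/16
step 5: merge (JNOQT,W) at d=49/16; branch lengths JNOQT→49/32, W→49/32; new cluster JNOQTW
final tree: (((((J:21/8,N:75/8):23/4,T:25/4):123/16,Q:-51/16):35/16,O:47/16):49/32,W:49/32)
total length: 587/16

21/8,75/8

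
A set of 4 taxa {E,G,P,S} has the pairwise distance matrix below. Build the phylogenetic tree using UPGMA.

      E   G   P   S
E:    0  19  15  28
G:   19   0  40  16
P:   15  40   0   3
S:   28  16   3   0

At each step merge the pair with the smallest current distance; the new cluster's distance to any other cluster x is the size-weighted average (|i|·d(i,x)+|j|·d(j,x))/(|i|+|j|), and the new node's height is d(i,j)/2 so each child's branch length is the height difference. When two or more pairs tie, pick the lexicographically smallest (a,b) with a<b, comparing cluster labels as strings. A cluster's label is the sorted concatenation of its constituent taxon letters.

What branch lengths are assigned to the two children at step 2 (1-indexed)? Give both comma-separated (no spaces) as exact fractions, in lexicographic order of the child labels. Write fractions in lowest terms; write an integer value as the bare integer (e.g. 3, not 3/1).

iteration 1: select P,S (d=3); attach at lengths (3/2, 3/2); label the merged cluster PS
  updated: d(E,PS)=43/2, d(G,PS)=28
iteration 2: select E,G (d=19); attach at lengths (19/2, 19/2); label the merged cluster EG
  updated: d(EG,PS)=99/4
iteration 3: select EG,PS (d=99/4); attach at lengths (23/8, 87/8); label the merged cluster EGPS
final tree: ((E:19/2,G:19/2):23/8,(P:3/2,S:3/2):87/8)
total length: 143/4

19/2,19/2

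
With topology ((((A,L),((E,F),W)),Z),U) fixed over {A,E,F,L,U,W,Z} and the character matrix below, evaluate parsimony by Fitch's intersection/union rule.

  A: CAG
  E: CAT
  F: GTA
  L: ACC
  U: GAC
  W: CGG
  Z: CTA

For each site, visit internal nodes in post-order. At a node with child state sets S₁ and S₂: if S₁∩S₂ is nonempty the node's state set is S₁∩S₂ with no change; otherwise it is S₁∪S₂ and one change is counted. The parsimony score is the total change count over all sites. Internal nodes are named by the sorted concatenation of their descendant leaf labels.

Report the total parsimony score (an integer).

12

[col 0] AL: children A:{C}, L:{A} ∪→ {A,C}; cost 1
[col 0] EF: children E:{C}, F:{G} ∪→ {C,G}; cost 1
[col 0] EFW: children EF:{C,G}, W:{C} ∩→ {C}; cost 0
[col 0] AEFLW: children AL:{A,C}, EFW:{C} ∩→ {C}; cost 0
[col 0] AEFLWZ: children AEFLW:{C}, Z:{C} ∩→ {C}; cost 0
[col 0] AEFLUWZ: children AEFLWZ:{C}, U:{G} ∪→ {C,G}; cost 1
[col 1] AL: children A:{A}, L:{C} ∪→ {A,C}; cost 1
[col 1] EF: children E:{A}, F:{T} ∪→ {A,T}; cost 1
[col 1] EFW: children EF:{A,T}, W:{G} ∪→ {A,G,T}; cost 1
[col 1] AEFLW: children AL:{A,C}, EFW:{A,G,T} ∩→ {A}; cost 0
[col 1] AEFLWZ: children AEFLW:{A}, Z:{T} ∪→ {A,T}; cost 1
[col 1] AEFLUWZ: children AEFLWZ:{A,T}, U:{A} ∩→ {A}; cost 0
[col 2] AL: children A:{G}, L:{C} ∪→ {C,G}; cost 1
[col 2] EF: children E:{T}, F:{A} ∪→ {A,T}; cost 1
[col 2] EFW: children EF:{A,T}, W:{G} ∪→ {A,G,T}; cost 1
[col 2] AEFLW: children AL:{C,G}, EFW:{A,G,T} ∩→ {G}; cost 0
[col 2] AEFLWZ: children AEFLW:{G}, Z:{A} ∪→ {A,G}; cost 1
[col 2] AEFLUWZ: children AEFLWZ:{A,G}, U:{C} ∪→ {A,C,G}; cost 1
per-site changes: [3, 4, 5]; total = 12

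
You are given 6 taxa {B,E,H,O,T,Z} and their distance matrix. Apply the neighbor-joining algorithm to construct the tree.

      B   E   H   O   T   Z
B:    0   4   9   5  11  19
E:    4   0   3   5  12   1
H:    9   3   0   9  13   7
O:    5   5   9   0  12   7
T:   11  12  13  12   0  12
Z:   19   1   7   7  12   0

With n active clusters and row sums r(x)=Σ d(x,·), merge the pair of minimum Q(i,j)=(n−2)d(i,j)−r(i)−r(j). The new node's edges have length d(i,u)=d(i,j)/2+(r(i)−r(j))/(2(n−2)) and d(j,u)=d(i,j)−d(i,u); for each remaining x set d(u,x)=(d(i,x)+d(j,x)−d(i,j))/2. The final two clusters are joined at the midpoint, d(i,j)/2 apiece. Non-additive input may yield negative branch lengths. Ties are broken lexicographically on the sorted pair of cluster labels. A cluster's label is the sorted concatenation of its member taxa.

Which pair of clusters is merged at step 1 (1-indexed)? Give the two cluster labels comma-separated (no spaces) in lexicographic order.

1. join E+Z (d=1, Q=-67) ⇒ EZ; edges |E|=-17/8, |Z|=25/8
  updated: d(B,EZ)=11, d(EZ,H)=9/2, d(EZ,O)=11/2, d(EZ,T)=23/2
2. join EZ+H (d=9/2, Q=-109/2) ⇒ EHZ; edges |EZ|=7/4, |H|=11/4
  updated: d(B,EHZ)=31/4, d(EHZ,O)=5, d(EHZ,T)=10
3. join B+O (d=5, Q=-143/4) ⇒ BO; edges |B|=47/16, |O|=33/16
  updated: d(BO,EHZ)=31/8, d(BO,T)=9
4. join BO+EHZ (d=31/8, Q=-183/8) ⇒ BEHOZ; edges |BO|=23/16, |EHZ|=39/16
  updated: d(BEHOZ,T)=121/16
5. join BEHOZ+T (d=121/16) ⇒ BEHOTZ; edges |BEHOZ|=121/32, |T|=121/32
final tree: (((B:47/16,O:33/16):23/16,((E:-17/8,Z:25/8):7/4,H:11/4):39/16):121/32,T:121/32)
total length: 351/16

E,Z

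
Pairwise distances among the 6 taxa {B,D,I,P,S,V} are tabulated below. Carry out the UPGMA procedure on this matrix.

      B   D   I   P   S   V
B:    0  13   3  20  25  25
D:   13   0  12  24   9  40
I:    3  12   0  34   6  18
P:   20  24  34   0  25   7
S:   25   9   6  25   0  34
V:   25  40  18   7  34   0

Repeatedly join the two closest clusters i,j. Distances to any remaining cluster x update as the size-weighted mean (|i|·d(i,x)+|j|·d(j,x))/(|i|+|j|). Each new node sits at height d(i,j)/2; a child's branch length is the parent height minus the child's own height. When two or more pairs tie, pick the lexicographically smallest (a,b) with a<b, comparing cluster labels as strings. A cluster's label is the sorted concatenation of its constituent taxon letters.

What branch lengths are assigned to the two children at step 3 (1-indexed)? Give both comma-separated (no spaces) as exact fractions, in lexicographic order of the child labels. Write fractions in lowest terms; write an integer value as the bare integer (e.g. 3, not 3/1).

1. join B+I (d=3) ⇒ BI; edges |B|=3/2, |I|=3/2
  updated: d(BI,D)=25/2, d(BI,P)=27, d(BI,S)=31/2, d(BI,V)=43/2
2. join P+V (d=7) ⇒ PV; edges |P|=7/2, |V|=7/2
  updated: d(BI,PV)=97/4, d(D,PV)=32, d(PV,S)=59/2
3. join D+S (d=9) ⇒ DS; edges |D|=9/2, |S|=9/2
  updated: d(BI,DS)=14, d(DS,PV)=123/4
4. join BI+DS (d=14) ⇒ BDIS; edges |BI|=11/2, |DS|=5/2
  updated: d(BDIS,PV)=55/2
5. join BDIS+PV (d=55/2) ⇒ BDIPSV; edges |BDIS|=27/4, |PV|=41/4
final tree: (((B:3/2,I:3/2):11/2,(D:9/2,S:9/2):5/2):27/4,(P:7/2,V:7/2):41/4)
total length: 44

9/2,9/2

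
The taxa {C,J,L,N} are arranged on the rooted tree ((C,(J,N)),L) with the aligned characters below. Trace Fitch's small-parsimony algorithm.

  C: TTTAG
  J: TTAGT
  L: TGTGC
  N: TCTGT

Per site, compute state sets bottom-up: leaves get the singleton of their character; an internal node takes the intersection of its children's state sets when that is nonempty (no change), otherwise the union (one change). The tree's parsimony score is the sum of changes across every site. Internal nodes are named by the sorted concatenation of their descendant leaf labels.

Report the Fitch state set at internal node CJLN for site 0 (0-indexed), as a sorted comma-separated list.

T

JN@0: {T} ∩ {T} = {T} (intersection, +0)
CJN@0: {T} ∩ {T} = {T} (intersection, +0)
CJLN@0: {T} ∩ {T} = {T} (intersection, +0)
JN@1: {T} ∪ {C} = {C,T} (union, +1)
CJN@1: {T} ∩ {C,T} = {T} (intersection, +0)
CJLN@1: {T} ∪ {G} = {G,T} (union, +1)
JN@2: {A} ∪ {T} = {A,T} (union, +1)
CJN@2: {T} ∩ {A,T} = {T} (intersection, +0)
CJLN@2: {T} ∩ {T} = {T} (intersection, +0)
JN@3: {G} ∩ {G} = {G} (intersection, +0)
CJN@3: {A} ∪ {G} = {A,G} (union, +1)
CJLN@3: {A,G} ∩ {G} = {G} (intersection, +0)
JN@4: {T} ∩ {T} = {T} (intersection, +0)
CJN@4: {G} ∪ {T} = {G,T} (union, +1)
CJLN@4: {G,T} ∪ {C} = {C,G,T} (union, +1)
per-site changes: [0, 2, 1, 1, 2]; total = 6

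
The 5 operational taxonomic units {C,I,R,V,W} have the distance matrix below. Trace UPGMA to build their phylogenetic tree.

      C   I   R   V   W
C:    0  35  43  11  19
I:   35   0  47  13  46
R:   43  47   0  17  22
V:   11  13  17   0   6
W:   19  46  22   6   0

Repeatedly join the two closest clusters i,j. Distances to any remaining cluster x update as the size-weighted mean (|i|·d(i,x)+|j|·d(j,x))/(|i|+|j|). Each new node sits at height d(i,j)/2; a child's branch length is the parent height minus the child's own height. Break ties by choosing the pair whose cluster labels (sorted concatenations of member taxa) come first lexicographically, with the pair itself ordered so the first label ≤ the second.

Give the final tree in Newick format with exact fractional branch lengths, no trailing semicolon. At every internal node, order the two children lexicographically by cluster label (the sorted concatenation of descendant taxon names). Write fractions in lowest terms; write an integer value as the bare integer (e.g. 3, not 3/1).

iteration 1: select V,W (d=6); attach at lengths (3, 3); label the merged cluster VW
  updated: d(C,VW)=15, d(I,VW)=59/2, d(R,VW)=39/2
iteration 2: select C,VW (d=15); attach at lengths (15/2, 9/2); label the merged cluster CVW
  updated: d(CVW,I)=94/3, d(CVW,R)=82/3
iteration 3: select CVW,R (d=82/3); attach at lengths (37/6, 41/3); label the merged cluster CRVW
  updated: d(CRVW,I)=141/4
iteration 4: select CRVW,I (d=141/4); attach at lengths (95/24, 141/8); label the merged cluster CIRVW
final tree: (((C:15/2,(V:3,W:3):9/2):37/6,R:41/3):95/24,I:141/8)
total length: 713/12

(((C:15/2,(V:3,W:3):9/2):37/6,R:41/3):95/24,I:141/8)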